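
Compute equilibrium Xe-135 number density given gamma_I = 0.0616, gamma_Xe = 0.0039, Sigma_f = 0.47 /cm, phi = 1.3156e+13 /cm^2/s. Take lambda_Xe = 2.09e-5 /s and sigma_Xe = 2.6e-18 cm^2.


Xe_eq = (gamma_I + gamma_Xe) * Sigma_f * phi / (lambda_Xe + sigma_Xe * phi)
Numerator = (0.0616 + 0.0039) * 0.47 * 1.3156e+13 = 4.050075e+11
Denominator = 2.09e-5 + 2.6e-18 * 1.3156e+13 = 5.510560e-05
Xe_eq = 4.050075e+11 / 5.510560e-05 = 7.3497e+15 /cm^3

7.3497e+15


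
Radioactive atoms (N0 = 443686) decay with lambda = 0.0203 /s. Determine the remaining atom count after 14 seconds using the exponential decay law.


N = N0 * exp(-lambda * t)
N = 443686 * exp(-0.0203 * 14)
N = 333925

333925


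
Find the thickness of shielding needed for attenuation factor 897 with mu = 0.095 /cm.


x = ln(factor) / mu
x = ln(897) / 0.095
x = 71.569 cm

71.569


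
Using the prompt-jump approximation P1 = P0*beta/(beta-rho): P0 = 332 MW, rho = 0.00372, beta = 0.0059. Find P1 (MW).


P1/P0 = beta / (beta - rho)
P1/P0 = 0.0059 / (0.0059 - 0.00372) = 2.706422
P1 = 332 * 2.706422 = 898.53 MW

898.53


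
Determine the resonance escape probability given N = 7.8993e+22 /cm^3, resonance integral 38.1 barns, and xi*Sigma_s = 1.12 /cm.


p = exp(-N * I * 1e-24 / (xi*Sigma_s))
p = exp(-7.8993e+22 * 38.1 * 1e-24 / 1.12)
p = 0.068073

0.068073


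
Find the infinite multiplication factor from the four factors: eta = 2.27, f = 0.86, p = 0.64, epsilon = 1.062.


k_inf = eta * f * p * epsilon
k_inf = 2.27 * 0.86 * 0.64 * 1.062
k_inf = 1.3269

1.3269


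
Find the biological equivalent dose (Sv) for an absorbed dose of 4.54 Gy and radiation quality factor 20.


H = D * Q
H = 4.54 * 20
H = 90.800 Sv

90.800


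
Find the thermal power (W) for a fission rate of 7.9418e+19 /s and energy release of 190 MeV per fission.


P = fission_rate * E_MeV * 1.602e-13
P = 7.9418e+19 * 190 * 1.602e-13
P = 2.4173e+09 W

2.4173e+09


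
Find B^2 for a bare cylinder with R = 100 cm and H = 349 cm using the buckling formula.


B^2 = (2.405/R)^2 + (pi/H)^2
B^2 = (2.405/100)^2 + (pi/349)^2
B^2 = 6.5943e-04 /cm^2

6.5943e-04


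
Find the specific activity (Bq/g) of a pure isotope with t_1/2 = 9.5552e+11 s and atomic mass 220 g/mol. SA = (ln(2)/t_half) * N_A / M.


lambda = ln(2) / t_half = ln(2) / 9.5552e+11 = 7.254136e-13 /s
SA = lambda * N_A / M
SA = 7.254136e-13 * 6.022e23 / 220
SA = 1.9857e+09 Bq/g

1.9857e+09


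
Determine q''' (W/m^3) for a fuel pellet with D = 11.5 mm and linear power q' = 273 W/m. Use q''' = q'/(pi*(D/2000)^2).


r = D / 2 / 1000 = 11.5 / 2 / 1000 = 0.00575 m
q''' = q' / (pi * r^2)
q''' = 273 / (pi * 0.00575^2)
q''' = 2.6283e+06 W/m^3

2.6283e+06


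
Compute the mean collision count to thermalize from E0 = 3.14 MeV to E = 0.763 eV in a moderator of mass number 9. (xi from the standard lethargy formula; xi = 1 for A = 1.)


xi = 1 + (A-1)^2/(2A)*ln((A-1)/(A+1)) = 0.2066007 (for A = 9)
n = ln(E0/E) / xi
n = ln(3.14e6 / 0.763) / 0.2066007
n = ln(4.115334e+06) / 0.2066007 = 73.718

73.718


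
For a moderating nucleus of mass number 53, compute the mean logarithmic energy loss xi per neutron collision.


xi = 1 + (A-1)^2/(2A) * ln((A-1)/(A+1))
xi = 1 + (53-1)^2/(2*53) * ln((53-1)/(53 +1))
xi = 0.037266

0.037266


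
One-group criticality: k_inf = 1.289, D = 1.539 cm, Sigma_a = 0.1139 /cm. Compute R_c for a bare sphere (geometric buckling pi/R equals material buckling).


L^2 = D / Sigma_a = 1.539 / 0.1139 = 13.51185 cm^2
B_m^2 = (k_inf - 1) / L^2 = (1.289 - 1) / 13.51185 = 0.02138863 /cm^2
For a bare sphere: B_g = pi/R, so R_c = pi / sqrt(B_m^2)
R_c = pi / sqrt(0.02138863) = 21.481 cm

21.481


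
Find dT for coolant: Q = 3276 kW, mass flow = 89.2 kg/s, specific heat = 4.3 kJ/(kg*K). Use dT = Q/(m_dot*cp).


dT = Q / (m_dot * cp)
dT = 3276 / (89.2 * 4.3)
dT = 8.5410 C

8.5410


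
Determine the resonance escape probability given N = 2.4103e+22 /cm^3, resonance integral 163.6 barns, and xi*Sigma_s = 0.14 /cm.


p = exp(-N * I * 1e-24 / (xi*Sigma_s))
p = exp(-2.4103e+22 * 163.6 * 1e-24 / 0.14)
p = 5.8564e-13

5.8564e-13


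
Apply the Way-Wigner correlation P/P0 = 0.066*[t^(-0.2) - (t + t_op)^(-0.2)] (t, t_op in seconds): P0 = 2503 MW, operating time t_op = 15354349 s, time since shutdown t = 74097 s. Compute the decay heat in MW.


P/P0 = 0.066 * [t^(-0.2) - (t + t_op)^(-0.2)]
P/P0 = 0.066 * [74097^(-0.2) - (74097 + 15354349)^(-0.2)]
P/P0 = 0.066 * [0.1061793 - 0.03650359] = 0.004598597
P = 2503 * 0.004598597 = 11.510 MW

11.510


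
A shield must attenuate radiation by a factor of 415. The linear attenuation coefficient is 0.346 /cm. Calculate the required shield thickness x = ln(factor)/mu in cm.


x = ln(factor) / mu
x = ln(415) / 0.346
x = 17.423 cm

17.423


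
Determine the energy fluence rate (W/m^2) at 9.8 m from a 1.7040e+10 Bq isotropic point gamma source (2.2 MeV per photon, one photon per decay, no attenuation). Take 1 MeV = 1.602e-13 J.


psi = A * E * 1.602e-13 / (4*pi*r^2)
psi = 1.7040e+10 * 2.2 * 1.602e-13 / (4*pi*9.8^2)
psi = 4.9761e-06 W/m^2

4.9761e-06


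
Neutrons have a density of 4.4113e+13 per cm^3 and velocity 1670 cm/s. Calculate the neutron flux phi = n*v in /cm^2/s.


phi = n * v
phi = 4.4113e+13 * 1670
phi = 7.3669e+16 /cm^2/s

7.3669e+16


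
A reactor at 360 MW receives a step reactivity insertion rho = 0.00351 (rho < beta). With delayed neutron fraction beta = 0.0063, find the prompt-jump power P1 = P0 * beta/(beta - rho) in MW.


P1/P0 = beta / (beta - rho)
P1/P0 = 0.0063 / (0.0063 - 0.00351) = 2.258065
P1 = 360 * 2.258065 = 812.90 MW

812.90


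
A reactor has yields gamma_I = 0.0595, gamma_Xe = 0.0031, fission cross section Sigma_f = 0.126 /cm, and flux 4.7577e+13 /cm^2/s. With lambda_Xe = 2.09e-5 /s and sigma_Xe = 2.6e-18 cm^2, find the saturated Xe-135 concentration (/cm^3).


Xe_eq = (gamma_I + gamma_Xe) * Sigma_f * phi / (lambda_Xe + sigma_Xe * phi)
Numerator = (0.0595 + 0.0031) * 0.126 * 4.7577e+13 = 3.752683e+11
Denominator = 2.09e-5 + 2.6e-18 * 4.7577e+13 = 1.446002e-04
Xe_eq = 3.752683e+11 / 1.446002e-04 = 2.5952e+15 /cm^3

2.5952e+15


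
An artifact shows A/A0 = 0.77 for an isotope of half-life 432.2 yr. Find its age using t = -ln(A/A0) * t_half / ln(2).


lambda = ln(2) / t_half = ln(2) / 432.2 = 0.001603765 /yr
t = -ln(A/A0) / lambda
t = -ln(0.77) / 0.001603765
t = 162.97 yr

162.97


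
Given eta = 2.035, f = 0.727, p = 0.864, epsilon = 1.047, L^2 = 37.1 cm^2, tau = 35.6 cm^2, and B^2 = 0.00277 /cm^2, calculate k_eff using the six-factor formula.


k_inf = eta*f*p*eps = 2.035*0.727*0.864*1.047 = 1.338318
P_TNL = 1/(1 + L^2*B^2) = 1/(1 + 37.1*0.00277) = 0.9068099
P_FNL = exp(-B^2*tau) = exp(-0.00277*35.6) = 0.9060942
k_eff = k_inf * P_TNL * P_FNL = 1.338318 * 0.9068099 * 0.9060942
k_eff = 1.0996

1.0996


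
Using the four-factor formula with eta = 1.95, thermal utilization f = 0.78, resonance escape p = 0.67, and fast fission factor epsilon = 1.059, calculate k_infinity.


k_inf = eta * f * p * epsilon
k_inf = 1.95 * 0.78 * 0.67 * 1.059
k_inf = 1.0792

1.0792


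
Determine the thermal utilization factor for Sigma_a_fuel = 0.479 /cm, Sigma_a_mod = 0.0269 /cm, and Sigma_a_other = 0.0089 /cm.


f = Sigma_a_fuel / (Sigma_a_fuel + Sigma_a_mod + Sigma_a_other)
f = 0.479 / (0.479 + 0.0269 + 0.0089)
f = 0.93046

0.93046


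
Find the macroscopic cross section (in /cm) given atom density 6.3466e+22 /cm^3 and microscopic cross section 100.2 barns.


Sigma = N * sigma_barns * 1e-24
Sigma = 6.3466e+22 * 100.2 * 1e-24
Sigma = 6.3593 /cm

6.3593


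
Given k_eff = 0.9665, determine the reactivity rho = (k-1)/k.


rho = (k_eff - 1) / k_eff
rho = (0.9665 - 1) / 0.9665
rho = -0.034661

-0.034661


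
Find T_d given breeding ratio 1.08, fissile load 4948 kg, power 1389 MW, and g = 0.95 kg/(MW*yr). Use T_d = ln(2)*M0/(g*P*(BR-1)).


Breeding gain G = BR - 1 = 1.08 - 1 = 0.08
Fissile production rate = g * P * G = 0.95 * 1389 * 0.08 = 105.564 kg/yr
T_d = ln(2) * M0 / (g * P * G)
T_d = ln(2) * 4948 / 105.564 = 32.489 yr

32.489


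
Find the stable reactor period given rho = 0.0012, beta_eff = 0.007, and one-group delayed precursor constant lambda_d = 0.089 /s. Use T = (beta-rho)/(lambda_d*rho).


T = (beta - rho) / (lambda_d * rho)
T = (0.007 - 0.0012) / (0.089 * 0.0012)
T = 54.307 s

54.307


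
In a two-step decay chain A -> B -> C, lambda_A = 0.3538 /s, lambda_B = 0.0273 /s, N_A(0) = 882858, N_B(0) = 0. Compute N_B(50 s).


N_B(t) = lambda_A * N_A0 / (lambda_B - lambda_A) * [exp(-lambda_A*t) - exp(-lambda_B*t)]
exp(-0.3538*50) = 2.076494e-08; exp(-0.0273*50) = 0.2553807
N_B = 0.3538 * 882858 / (0.0273 - 0.3538) * (2.076494e-08 - 0.2553807)
N_B = 244317

244317


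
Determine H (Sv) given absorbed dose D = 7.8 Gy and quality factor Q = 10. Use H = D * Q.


H = D * Q
H = 7.8 * 10
H = 78.000 Sv

78.000


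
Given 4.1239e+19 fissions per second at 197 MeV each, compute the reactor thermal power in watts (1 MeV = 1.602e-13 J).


P = fission_rate * E_MeV * 1.602e-13
P = 4.1239e+19 * 197 * 1.602e-13
P = 1.3015e+09 W

1.3015e+09


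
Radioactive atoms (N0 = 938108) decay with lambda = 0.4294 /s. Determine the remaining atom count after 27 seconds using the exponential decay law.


N = N0 * exp(-lambda * t)
N = 938108 * exp(-0.4294 * 27)
N = 8.6523

8.6523


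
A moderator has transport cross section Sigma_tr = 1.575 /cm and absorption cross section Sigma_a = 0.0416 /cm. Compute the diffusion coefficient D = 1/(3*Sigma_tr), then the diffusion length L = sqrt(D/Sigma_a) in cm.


D = 1 / (3 * Sigma_tr) = 1 / (3 * 1.575) = 0.2116402 cm
L = sqrt(D / Sigma_a)
L = sqrt(0.2116402 / 0.0416)
L = 2.2555 cm

2.2555


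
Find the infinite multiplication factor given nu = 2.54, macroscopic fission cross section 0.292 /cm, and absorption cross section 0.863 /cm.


k_inf = nu * Sigma_f / Sigma_a
k_inf = 2.54 * 0.292 / 0.863
k_inf = 0.85942

0.85942


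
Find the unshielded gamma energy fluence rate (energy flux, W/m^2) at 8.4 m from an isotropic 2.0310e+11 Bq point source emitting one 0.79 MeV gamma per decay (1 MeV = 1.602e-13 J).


psi = A * E * 1.602e-13 / (4*pi*r^2)
psi = 2.0310e+11 * 0.79 * 1.602e-13 / (4*pi*8.4^2)
psi = 2.8989e-05 W/m^2

2.8989e-05


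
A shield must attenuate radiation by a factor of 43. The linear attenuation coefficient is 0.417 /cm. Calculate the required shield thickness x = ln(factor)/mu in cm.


x = ln(factor) / mu
x = ln(43) / 0.417
x = 9.0197 cm

9.0197


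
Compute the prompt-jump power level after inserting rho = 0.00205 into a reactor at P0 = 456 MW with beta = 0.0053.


P1/P0 = beta / (beta - rho)
P1/P0 = 0.0053 / (0.0053 - 0.00205) = 1.630769
P1 = 456 * 1.630769 = 743.63 MW

743.63


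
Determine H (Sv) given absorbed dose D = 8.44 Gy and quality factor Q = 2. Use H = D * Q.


H = D * Q
H = 8.44 * 2
H = 16.880 Sv

16.880


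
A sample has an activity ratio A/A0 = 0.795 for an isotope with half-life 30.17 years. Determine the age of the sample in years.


lambda = ln(2) / t_half = ln(2) / 30.17 = 0.02297472 /yr
t = -ln(A/A0) / lambda
t = -ln(0.795) / 0.02297472
t = 9.9855 yr

9.9855


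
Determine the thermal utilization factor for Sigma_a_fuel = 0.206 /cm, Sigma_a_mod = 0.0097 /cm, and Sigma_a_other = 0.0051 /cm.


f = Sigma_a_fuel / (Sigma_a_fuel + Sigma_a_mod + Sigma_a_other)
f = 0.206 / (0.206 + 0.0097 + 0.0051)
f = 0.93297

0.93297


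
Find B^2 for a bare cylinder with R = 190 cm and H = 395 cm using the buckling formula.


B^2 = (2.405/R)^2 + (pi/H)^2
B^2 = (2.405/190)^2 + (pi/395)^2
B^2 = 2.2348e-04 /cm^2

2.2348e-04


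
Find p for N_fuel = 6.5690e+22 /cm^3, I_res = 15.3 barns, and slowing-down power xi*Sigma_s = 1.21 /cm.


p = exp(-N * I * 1e-24 / (xi*Sigma_s))
p = exp(-6.5690e+22 * 15.3 * 1e-24 / 1.21)
p = 0.43578

0.43578


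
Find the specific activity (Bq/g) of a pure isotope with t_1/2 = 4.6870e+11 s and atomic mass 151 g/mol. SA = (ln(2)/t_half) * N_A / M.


lambda = ln(2) / t_half = ln(2) / 4.6870e+11 = 1.478872e-12 /s
SA = lambda * N_A / M
SA = 1.478872e-12 * 6.022e23 / 151
SA = 5.8979e+09 Bq/g

5.8979e+09


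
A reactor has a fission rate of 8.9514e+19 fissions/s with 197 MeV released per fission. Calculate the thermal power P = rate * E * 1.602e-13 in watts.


P = fission_rate * E_MeV * 1.602e-13
P = 8.9514e+19 * 197 * 1.602e-13
P = 2.8250e+09 W

2.8250e+09


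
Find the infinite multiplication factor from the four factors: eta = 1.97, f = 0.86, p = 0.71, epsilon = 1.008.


k_inf = eta * f * p * epsilon
k_inf = 1.97 * 0.86 * 0.71 * 1.008
k_inf = 1.2125

1.2125


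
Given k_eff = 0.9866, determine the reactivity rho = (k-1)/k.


rho = (k_eff - 1) / k_eff
rho = (0.9866 - 1) / 0.9866
rho = -0.013582

-0.013582


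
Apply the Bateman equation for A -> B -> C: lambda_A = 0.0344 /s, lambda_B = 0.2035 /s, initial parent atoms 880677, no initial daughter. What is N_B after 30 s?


N_B(t) = lambda_A * N_A0 / (lambda_B - lambda_A) * [exp(-lambda_A*t) - exp(-lambda_B*t)]
exp(-0.0344*30) = 0.3562937; exp(-0.2035*30) = 0.002231681
N_B = 0.0344 * 880677 / (0.2035 - 0.0344) * (0.3562937 - 0.002231681)
N_B = 63432

63432


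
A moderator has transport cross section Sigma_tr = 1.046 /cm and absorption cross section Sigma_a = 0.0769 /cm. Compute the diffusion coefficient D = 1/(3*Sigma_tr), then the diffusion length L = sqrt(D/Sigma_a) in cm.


D = 1 / (3 * Sigma_tr) = 1 / (3 * 1.046) = 0.3186743 cm
L = sqrt(D / Sigma_a)
L = sqrt(0.3186743 / 0.0769)
L = 2.0357 cm

2.0357


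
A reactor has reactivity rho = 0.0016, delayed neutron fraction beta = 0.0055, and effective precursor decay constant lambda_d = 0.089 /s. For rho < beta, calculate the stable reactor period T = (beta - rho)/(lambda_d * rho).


T = (beta - rho) / (lambda_d * rho)
T = (0.0055 - 0.0016) / (0.089 * 0.0016)
T = 27.388 s

27.388


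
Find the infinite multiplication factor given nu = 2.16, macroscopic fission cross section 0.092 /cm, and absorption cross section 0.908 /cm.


k_inf = nu * Sigma_f / Sigma_a
k_inf = 2.16 * 0.092 / 0.908
k_inf = 0.21885

0.21885


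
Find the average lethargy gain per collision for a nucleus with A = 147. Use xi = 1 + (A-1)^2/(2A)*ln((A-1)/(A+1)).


xi = 1 + (A-1)^2/(2A) * ln((A-1)/(A+1))
xi = 1 + (147-1)^2/(2*147) * ln((147-1)/(147 +1))
xi = 0.013544

0.013544


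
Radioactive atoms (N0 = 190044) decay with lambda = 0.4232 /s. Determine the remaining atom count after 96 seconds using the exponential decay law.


N = N0 * exp(-lambda * t)
N = 190044 * exp(-0.4232 * 96)
N = 4.3121e-13

4.3121e-13


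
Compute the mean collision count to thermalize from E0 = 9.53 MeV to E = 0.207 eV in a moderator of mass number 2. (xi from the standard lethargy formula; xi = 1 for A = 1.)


xi = 1 + (A-1)^2/(2A)*ln((A-1)/(A+1)) = 0.7253469 (for A = 2)
n = ln(E0/E) / xi
n = ln(9.53e6 / 0.207) / 0.7253469
n = ln(4.603865e+07) / 0.7253469 = 24.326

24.326


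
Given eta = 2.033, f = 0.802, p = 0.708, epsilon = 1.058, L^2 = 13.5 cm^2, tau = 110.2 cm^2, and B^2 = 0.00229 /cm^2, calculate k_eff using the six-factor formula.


k_inf = eta*f*p*eps = 2.033*0.802*0.708*1.058 = 1.221323
P_TNL = 1/(1 + L^2*B^2) = 1/(1 + 13.5*0.00229) = 0.9700121
P_FNL = exp(-B^2*tau) = exp(-0.00229*110.2) = 0.7769665
k_eff = k_inf * P_TNL * P_FNL = 1.221323 * 0.9700121 * 0.7769665
k_eff = 0.92047

0.92047


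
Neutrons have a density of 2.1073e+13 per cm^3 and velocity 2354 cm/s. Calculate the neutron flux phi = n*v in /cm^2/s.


phi = n * v
phi = 2.1073e+13 * 2354
phi = 4.9606e+16 /cm^2/s

4.9606e+16


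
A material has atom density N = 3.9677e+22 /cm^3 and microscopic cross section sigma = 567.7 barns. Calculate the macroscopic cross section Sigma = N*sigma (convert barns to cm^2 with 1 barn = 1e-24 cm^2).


Sigma = N * sigma_barns * 1e-24
Sigma = 3.9677e+22 * 567.7 * 1e-24
Sigma = 22.525 /cm

22.525


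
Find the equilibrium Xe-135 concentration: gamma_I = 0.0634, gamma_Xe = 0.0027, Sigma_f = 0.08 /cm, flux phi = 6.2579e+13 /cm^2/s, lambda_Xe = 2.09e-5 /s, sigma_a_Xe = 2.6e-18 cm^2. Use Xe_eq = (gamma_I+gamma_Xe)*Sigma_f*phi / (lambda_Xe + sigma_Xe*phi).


Xe_eq = (gamma_I + gamma_Xe) * Sigma_f * phi / (lambda_Xe + sigma_Xe * phi)
Numerator = (0.0634 + 0.0027) * 0.08 * 6.2579e+13 = 3.309178e+11
Denominator = 2.09e-5 + 2.6e-18 * 6.2579e+13 = 1.836054e-04
Xe_eq = 3.309178e+11 / 1.836054e-04 = 1.8023e+15 /cm^3

1.8023e+15


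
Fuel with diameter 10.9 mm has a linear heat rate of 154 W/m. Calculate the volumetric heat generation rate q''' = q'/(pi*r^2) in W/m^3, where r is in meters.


r = D / 2 / 1000 = 10.9 / 2 / 1000 = 0.00545 m
q''' = q' / (pi * r^2)
q''' = 154 / (pi * 0.00545^2)
q''' = 1.6504e+06 W/m^3

1.6504e+06


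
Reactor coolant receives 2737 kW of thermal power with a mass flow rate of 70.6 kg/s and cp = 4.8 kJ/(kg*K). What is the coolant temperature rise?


dT = Q / (m_dot * cp)
dT = 2737 / (70.6 * 4.8)
dT = 8.0766 C

8.0766


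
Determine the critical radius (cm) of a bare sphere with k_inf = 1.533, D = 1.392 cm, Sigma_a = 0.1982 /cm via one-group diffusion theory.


L^2 = D / Sigma_a = 1.392 / 0.1982 = 7.023209 cm^2
B_m^2 = (k_inf - 1) / L^2 = (1.533 - 1) / 7.023209 = 0.07589123 /cm^2
For a bare sphere: B_g = pi/R, so R_c = pi / sqrt(B_m^2)
R_c = pi / sqrt(0.07589123) = 11.404 cm

11.404


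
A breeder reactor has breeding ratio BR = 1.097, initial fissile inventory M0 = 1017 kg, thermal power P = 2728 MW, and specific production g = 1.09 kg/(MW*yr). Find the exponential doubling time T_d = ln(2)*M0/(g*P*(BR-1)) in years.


Breeding gain G = BR - 1 = 1.097 - 1 = 0.097
Fissile production rate = g * P * G = 1.09 * 2728 * 0.097 = 288.43144 kg/yr
T_d = ln(2) * M0 / (g * P * G)
T_d = ln(2) * 1017 / 288.43144 = 2.4440 yr

2.4440


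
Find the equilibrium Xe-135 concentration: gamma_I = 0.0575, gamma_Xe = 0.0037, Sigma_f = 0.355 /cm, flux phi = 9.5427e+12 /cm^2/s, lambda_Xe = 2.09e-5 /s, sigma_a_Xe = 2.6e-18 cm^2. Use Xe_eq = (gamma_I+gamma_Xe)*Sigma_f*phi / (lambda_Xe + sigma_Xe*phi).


Xe_eq = (gamma_I + gamma_Xe) * Sigma_f * phi / (lambda_Xe + sigma_Xe * phi)
Numerator = (0.0575 + 0.0037) * 0.355 * 9.5427e+12 = 2.073247e+11
Denominator = 2.09e-5 + 2.6e-18 * 9.5427e+12 = 4.571102e-05
Xe_eq = 2.073247e+11 / 4.571102e-05 = 4.5356e+15 /cm^3

4.5356e+15


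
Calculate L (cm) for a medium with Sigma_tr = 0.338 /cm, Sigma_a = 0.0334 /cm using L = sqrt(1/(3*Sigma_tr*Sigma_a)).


D = 1 / (3 * Sigma_tr) = 1 / (3 * 0.338) = 0.9861933 cm
L = sqrt(D / Sigma_a)
L = sqrt(0.9861933 / 0.0334)
L = 5.4339 cm

5.4339


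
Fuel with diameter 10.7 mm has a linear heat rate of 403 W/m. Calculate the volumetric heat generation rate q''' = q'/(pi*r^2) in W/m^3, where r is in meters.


r = D / 2 / 1000 = 10.7 / 2 / 1000 = 0.00535 m
q''' = q' / (pi * r^2)
q''' = 403 / (pi * 0.00535^2)
q''' = 4.4817e+06 W/m^3

4.4817e+06


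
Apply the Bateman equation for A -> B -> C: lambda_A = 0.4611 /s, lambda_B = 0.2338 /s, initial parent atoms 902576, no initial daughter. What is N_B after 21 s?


N_B(t) = lambda_A * N_A0 / (lambda_B - lambda_A) * [exp(-lambda_A*t) - exp(-lambda_B*t)]
exp(-0.4611*21) = 6.232799e-05; exp(-0.2338*21) = 0.007373963
N_B = 0.4611 * 902576 / (0.2338 - 0.4611) * (6.232799e-05 - 0.007373963)
N_B = 13387

13387


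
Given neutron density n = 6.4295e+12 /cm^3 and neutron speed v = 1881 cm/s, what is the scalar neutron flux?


phi = n * v
phi = 6.4295e+12 * 1881
phi = 1.2094e+16 /cm^2/s

1.2094e+16


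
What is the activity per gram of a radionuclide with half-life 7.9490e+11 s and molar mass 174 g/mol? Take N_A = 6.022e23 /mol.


lambda = ln(2) / t_half = ln(2) / 7.9490e+11 = 8.719929e-13 /s
SA = lambda * N_A / M
SA = 8.719929e-13 * 6.022e23 / 174
SA = 3.0179e+09 Bq/g

3.0179e+09


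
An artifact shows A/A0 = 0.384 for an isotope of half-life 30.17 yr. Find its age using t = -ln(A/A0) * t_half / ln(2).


lambda = ln(2) / t_half = ln(2) / 30.17 = 0.02297472 /yr
t = -ln(A/A0) / lambda
t = -ln(0.384) / 0.02297472
t = 41.659 yr

41.659


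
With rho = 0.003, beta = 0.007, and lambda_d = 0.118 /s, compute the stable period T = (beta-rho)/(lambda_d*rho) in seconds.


T = (beta - rho) / (lambda_d * rho)
T = (0.007 - 0.003) / (0.118 * 0.003)
T = 11.299 s

11.299


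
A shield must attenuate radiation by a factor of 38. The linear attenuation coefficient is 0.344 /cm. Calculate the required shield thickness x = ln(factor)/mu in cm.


x = ln(factor) / mu
x = ln(38) / 0.344
x = 10.574 cm

10.574


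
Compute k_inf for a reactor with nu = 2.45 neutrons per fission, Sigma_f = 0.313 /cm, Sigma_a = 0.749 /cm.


k_inf = nu * Sigma_f / Sigma_a
k_inf = 2.45 * 0.313 / 0.749
k_inf = 1.0238

1.0238


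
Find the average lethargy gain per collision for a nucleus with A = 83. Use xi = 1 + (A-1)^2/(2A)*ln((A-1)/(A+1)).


xi = 1 + (A-1)^2/(2A) * ln((A-1)/(A+1))
xi = 1 + (83-1)^2/(2*83) * ln((83-1)/(83 +1))
xi = 0.023904

0.023904


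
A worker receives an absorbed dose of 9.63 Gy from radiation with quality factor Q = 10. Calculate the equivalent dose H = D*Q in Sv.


H = D * Q
H = 9.63 * 10
H = 96.300 Sv

96.300


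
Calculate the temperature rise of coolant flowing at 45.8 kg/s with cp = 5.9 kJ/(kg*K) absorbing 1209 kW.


dT = Q / (m_dot * cp)
dT = 1209 / (45.8 * 5.9)
dT = 4.4741 C

4.4741


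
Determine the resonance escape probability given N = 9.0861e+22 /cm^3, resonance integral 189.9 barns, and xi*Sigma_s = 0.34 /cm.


p = exp(-N * I * 1e-24 / (xi*Sigma_s))
p = exp(-9.0861e+22 * 189.9 * 1e-24 / 0.34)
p = 9.1241e-23

9.1241e-23


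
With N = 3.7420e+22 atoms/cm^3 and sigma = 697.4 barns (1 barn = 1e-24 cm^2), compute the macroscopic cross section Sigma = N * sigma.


Sigma = N * sigma_barns * 1e-24
Sigma = 3.7420e+22 * 697.4 * 1e-24
Sigma = 26.097 /cm

26.097


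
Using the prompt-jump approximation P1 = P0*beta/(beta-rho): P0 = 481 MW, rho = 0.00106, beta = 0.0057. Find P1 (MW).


P1/P0 = beta / (beta - rho)
P1/P0 = 0.0057 / (0.0057 - 0.00106) = 1.228448
P1 = 481 * 1.228448 = 590.88 MW

590.88


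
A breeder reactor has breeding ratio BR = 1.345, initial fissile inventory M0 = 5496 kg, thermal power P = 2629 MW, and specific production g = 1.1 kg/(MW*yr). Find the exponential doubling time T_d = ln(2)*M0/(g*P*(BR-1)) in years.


Breeding gain G = BR - 1 = 1.345 - 1 = 0.345
Fissile production rate = g * P * G = 1.1 * 2629 * 0.345 = 997.7055 kg/yr
T_d = ln(2) * M0 / (g * P * G)
T_d = ln(2) * 5496 / 997.7055 = 3.8183 yr

3.8183


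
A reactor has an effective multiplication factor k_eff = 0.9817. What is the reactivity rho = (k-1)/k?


rho = (k_eff - 1) / k_eff
rho = (0.9817 - 1) / 0.9817
rho = -0.018641

-0.018641


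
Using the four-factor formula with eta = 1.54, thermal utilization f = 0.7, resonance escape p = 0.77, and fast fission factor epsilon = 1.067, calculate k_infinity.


k_inf = eta * f * p * epsilon
k_inf = 1.54 * 0.7 * 0.77 * 1.067
k_inf = 0.88567

0.88567


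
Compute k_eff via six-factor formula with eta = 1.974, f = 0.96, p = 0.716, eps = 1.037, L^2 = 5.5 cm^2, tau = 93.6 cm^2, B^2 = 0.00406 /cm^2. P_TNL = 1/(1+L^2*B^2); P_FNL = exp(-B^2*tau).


k_inf = eta*f*p*eps = 1.974*0.96*0.716*1.037 = 1.407052
P_TNL = 1/(1 + L^2*B^2) = 1/(1 + 5.5*0.00406) = 0.9781577
P_FNL = exp(-B^2*tau) = exp(-0.00406*93.6) = 0.6838505
k_eff = k_inf * P_TNL * P_FNL = 1.407052 * 0.9781577 * 0.6838505
k_eff = 0.94120

0.94120


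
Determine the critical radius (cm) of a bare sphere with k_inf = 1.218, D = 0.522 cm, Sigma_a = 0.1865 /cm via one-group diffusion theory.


L^2 = D / Sigma_a = 0.522 / 0.1865 = 2.798928 cm^2
B_m^2 = (k_inf - 1) / L^2 = (1.218 - 1) / 2.798928 = 0.07788696 /cm^2
For a bare sphere: B_g = pi/R, so R_c = pi / sqrt(B_m^2)
R_c = pi / sqrt(0.07788696) = 11.257 cm

11.257


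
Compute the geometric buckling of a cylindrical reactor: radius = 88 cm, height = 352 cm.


B^2 = (2.405/R)^2 + (pi/H)^2
B^2 = (2.405/88)^2 + (pi/352)^2
B^2 = 8.2656e-04 /cm^2

8.2656e-04


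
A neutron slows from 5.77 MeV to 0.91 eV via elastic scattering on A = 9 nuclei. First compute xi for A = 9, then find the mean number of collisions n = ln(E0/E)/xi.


xi = 1 + (A-1)^2/(2A)*ln((A-1)/(A+1)) = 0.2066007 (for A = 9)
n = ln(E0/E) / xi
n = ln(5.77e6 / 0.91) / 0.2066007
n = ln(6.340659e+06) / 0.2066007 = 75.810

75.810


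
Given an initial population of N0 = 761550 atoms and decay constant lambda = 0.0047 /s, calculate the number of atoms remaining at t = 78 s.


N = N0 * exp(-lambda * t)
N = 761550 * exp(-0.0047 * 78)
N = 527820

527820


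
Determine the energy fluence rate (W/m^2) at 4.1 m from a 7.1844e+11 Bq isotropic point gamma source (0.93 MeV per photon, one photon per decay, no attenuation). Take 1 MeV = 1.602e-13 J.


psi = A * E * 1.602e-13 / (4*pi*r^2)
psi = 7.1844e+11 * 0.93 * 1.602e-13 / (4*pi*4.1^2)
psi = 5.0671e-04 W/m^2

5.0671e-04


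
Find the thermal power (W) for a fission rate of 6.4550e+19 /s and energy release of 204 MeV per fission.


P = fission_rate * E_MeV * 1.602e-13
P = 6.4550e+19 * 204 * 1.602e-13
P = 2.1095e+09 W

2.1095e+09


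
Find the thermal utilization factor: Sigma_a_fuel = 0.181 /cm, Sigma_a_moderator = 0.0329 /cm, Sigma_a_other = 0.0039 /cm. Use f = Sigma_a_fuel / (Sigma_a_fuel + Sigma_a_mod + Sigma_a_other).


f = Sigma_a_fuel / (Sigma_a_fuel + Sigma_a_mod + Sigma_a_other)
f = 0.181 / (0.181 + 0.0329 + 0.0039)
f = 0.83104

0.83104


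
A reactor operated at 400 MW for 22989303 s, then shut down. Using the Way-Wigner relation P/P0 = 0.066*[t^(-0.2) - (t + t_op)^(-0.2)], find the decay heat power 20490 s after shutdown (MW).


P/P0 = 0.066 * [t^(-0.2) - (t + t_op)^(-0.2)]
P/P0 = 0.066 * [20490^(-0.2) - (20490 + 22989303)^(-0.2)]
P/P0 = 0.066 * [0.1373067 - 0.03369903] = 0.006838106
P = 400 * 0.006838106 = 2.7352 MW

2.7352


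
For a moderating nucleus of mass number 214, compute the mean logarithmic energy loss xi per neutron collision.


xi = 1 + (A-1)^2/(2A) * ln((A-1)/(A+1))
xi = 1 + (214-1)^2/(2*214) * ln((214-1)/(214 +1))
xi = 0.0093167

0.0093167


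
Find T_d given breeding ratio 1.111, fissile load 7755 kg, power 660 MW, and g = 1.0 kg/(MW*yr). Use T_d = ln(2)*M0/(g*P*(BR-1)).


Breeding gain G = BR - 1 = 1.111 - 1 = 0.111
Fissile production rate = g * P * G = 1.0 * 660 * 0.111 = 73.26 kg/yr
T_d = ln(2) * M0 / (g * P * G)
T_d = ln(2) * 7755 / 73.26 = 73.374 yr

73.374


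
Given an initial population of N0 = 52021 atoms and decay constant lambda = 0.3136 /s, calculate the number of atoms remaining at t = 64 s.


N = N0 * exp(-lambda * t)
N = 52021 * exp(-0.3136 * 64)
N = 9.9934e-05

9.9934e-05


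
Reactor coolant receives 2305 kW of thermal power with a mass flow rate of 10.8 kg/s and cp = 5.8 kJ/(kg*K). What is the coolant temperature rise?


dT = Q / (m_dot * cp)
dT = 2305 / (10.8 * 5.8)
dT = 36.798 C

36.798


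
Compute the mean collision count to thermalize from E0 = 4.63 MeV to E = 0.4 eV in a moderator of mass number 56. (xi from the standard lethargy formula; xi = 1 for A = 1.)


xi = 1 + (A-1)^2/(2A)*ln((A-1)/(A+1)) = 0.03529286 (for A = 56)
n = ln(E0/E) / xi
n = ln(4.63e6 / 0.4) / 0.03529286
n = ln(1.157500e+07) / 0.03529286 = 460.84

460.84


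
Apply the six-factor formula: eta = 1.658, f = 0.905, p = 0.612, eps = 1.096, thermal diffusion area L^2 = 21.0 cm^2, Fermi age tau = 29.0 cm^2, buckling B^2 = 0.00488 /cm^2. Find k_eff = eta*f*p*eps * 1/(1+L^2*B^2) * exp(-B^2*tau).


k_inf = eta*f*p*eps = 1.658*0.905*0.612*1.096 = 1.006457
P_TNL = 1/(1 + L^2*B^2) = 1/(1 + 21.0*0.00488) = 0.9070459
P_FNL = exp(-B^2*tau) = exp(-0.00488*29.0) = 0.8680378
k_eff = k_inf * P_TNL * P_FNL = 1.006457 * 0.9070459 * 0.8680378
k_eff = 0.79243

0.79243


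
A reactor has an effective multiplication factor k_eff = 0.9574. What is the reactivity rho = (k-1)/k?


rho = (k_eff - 1) / k_eff
rho = (0.9574 - 1) / 0.9574
rho = -0.044496

-0.044496


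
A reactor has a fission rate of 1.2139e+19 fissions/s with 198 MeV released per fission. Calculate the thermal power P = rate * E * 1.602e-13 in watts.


P = fission_rate * E_MeV * 1.602e-13
P = 1.2139e+19 * 198 * 1.602e-13
P = 3.8504e+08 W

3.8504e+08


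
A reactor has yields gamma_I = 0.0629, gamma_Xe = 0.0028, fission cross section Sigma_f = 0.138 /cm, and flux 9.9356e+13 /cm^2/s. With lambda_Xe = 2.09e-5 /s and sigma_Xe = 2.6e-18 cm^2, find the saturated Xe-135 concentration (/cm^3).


Xe_eq = (gamma_I + gamma_Xe) * Sigma_f * phi / (lambda_Xe + sigma_Xe * phi)
Numerator = (0.0629 + 0.0028) * 0.138 * 9.9356e+13 = 9.008211e+11
Denominator = 2.09e-5 + 2.6e-18 * 9.9356e+13 = 2.792256e-04
Xe_eq = 9.008211e+11 / 2.792256e-04 = 3.2261e+15 /cm^3

3.2261e+15


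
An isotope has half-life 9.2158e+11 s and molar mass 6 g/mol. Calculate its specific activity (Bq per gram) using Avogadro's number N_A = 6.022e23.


lambda = ln(2) / t_half = ln(2) / 9.2158e+11 = 7.521291e-13 /s
SA = lambda * N_A / M
SA = 7.521291e-13 * 6.022e23 / 6
SA = 7.5489e+10 Bq/g

7.5489e+10


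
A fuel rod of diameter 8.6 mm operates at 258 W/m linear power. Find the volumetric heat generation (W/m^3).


r = D / 2 / 1000 = 8.6 / 2 / 1000 = 0.0043 m
q''' = q' / (pi * r^2)
q''' = 258 / (pi * 0.0043^2)
q''' = 4.4415e+06 W/m^3

4.4415e+06


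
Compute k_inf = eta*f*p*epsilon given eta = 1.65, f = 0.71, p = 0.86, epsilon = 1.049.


k_inf = eta * f * p * epsilon
k_inf = 1.65 * 0.71 * 0.86 * 1.049
k_inf = 1.0569

1.0569


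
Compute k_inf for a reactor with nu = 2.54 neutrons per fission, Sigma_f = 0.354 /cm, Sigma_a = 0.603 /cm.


k_inf = nu * Sigma_f / Sigma_a
k_inf = 2.54 * 0.354 / 0.603
k_inf = 1.4911

1.4911


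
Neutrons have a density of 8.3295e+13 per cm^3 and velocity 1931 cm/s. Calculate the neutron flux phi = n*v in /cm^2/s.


phi = n * v
phi = 8.3295e+13 * 1931
phi = 1.6084e+17 /cm^2/s

1.6084e+17


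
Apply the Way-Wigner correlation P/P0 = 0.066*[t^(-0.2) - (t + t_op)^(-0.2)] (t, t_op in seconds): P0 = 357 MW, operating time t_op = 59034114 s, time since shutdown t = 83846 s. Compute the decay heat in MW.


P/P0 = 0.066 * [t^(-0.2) - (t + t_op)^(-0.2)]
P/P0 = 0.066 * [83846^(-0.2) - (83846 + 59034114)^(-0.2)]
P/P0 = 0.066 * [0.1035866 - 0.02790333] = 0.004995096
P = 357 * 0.004995096 = 1.7832 MW

1.7832


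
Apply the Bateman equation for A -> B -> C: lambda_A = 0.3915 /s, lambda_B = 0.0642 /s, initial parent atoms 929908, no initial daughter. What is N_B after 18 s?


N_B(t) = lambda_A * N_A0 / (lambda_B - lambda_A) * [exp(-lambda_A*t) - exp(-lambda_B*t)]
exp(-0.3915*18) = 8.700151e-04; exp(-0.0642*18) = 0.3148686
N_B = 0.3915 * 929908 / (0.0642 - 0.3915) * (8.700151e-04 - 0.3148686)
N_B = 349264

349264


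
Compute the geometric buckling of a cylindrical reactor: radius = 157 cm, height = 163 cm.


B^2 = (2.405/R)^2 + (pi/H)^2
B^2 = (2.405/157)^2 + (pi/163)^2
B^2 = 6.0613e-04 /cm^2

6.0613e-04


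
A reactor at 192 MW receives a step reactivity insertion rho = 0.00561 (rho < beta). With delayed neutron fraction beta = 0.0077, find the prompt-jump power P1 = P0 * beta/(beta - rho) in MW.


P1/P0 = beta / (beta - rho)
P1/P0 = 0.0077 / (0.0077 - 0.00561) = 3.684211
P1 = 192 * 3.684211 = 707.37 MW

707.37


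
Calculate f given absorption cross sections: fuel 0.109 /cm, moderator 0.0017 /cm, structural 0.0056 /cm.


f = Sigma_a_fuel / (Sigma_a_fuel + Sigma_a_mod + Sigma_a_other)
f = 0.109 / (0.109 + 0.0017 + 0.0056)
f = 0.93723

0.93723


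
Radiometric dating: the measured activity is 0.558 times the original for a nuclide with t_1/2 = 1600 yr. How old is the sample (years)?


lambda = ln(2) / t_half = ln(2) / 1600 = 4.332170e-04 /yr
t = -ln(A/A0) / lambda
t = -ln(0.558) / 4.332170e-04
t = 1346.7 yr

1346.7


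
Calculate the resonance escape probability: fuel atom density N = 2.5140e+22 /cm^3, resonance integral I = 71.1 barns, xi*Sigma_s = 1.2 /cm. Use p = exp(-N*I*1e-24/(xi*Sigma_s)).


p = exp(-N * I * 1e-24 / (xi*Sigma_s))
p = exp(-2.5140e+22 * 71.1 * 1e-24 / 1.2)
p = 0.22548

0.22548


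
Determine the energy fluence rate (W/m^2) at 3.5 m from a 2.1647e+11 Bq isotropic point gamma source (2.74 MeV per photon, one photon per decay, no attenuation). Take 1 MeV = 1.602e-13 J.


psi = A * E * 1.602e-13 / (4*pi*r^2)
psi = 2.1647e+11 * 2.74 * 1.602e-13 / (4*pi*3.5^2)
psi = 6.1726e-04 W/m^2

6.1726e-04


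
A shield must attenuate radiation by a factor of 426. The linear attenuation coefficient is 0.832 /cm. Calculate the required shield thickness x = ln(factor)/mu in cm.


x = ln(factor) / mu
x = ln(426) / 0.832
x = 7.2770 cm

7.2770


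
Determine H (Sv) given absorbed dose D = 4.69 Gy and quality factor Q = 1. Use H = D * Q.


H = D * Q
H = 4.69 * 1
H = 4.6900 Sv

4.6900


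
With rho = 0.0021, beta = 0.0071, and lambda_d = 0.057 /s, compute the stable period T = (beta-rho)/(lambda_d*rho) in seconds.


T = (beta - rho) / (lambda_d * rho)
T = (0.0071 - 0.0021) / (0.057 * 0.0021)
T = 41.771 s

41.771


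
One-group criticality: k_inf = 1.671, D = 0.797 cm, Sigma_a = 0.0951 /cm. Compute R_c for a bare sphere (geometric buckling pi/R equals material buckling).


L^2 = D / Sigma_a = 0.797 / 0.0951 = 8.380652 cm^2
B_m^2 = (k_inf - 1) / L^2 = (1.671 - 1) / 8.380652 = 0.08006537 /cm^2
For a bare sphere: B_g = pi/R, so R_c = pi / sqrt(B_m^2)
R_c = pi / sqrt(0.08006537) = 11.103 cm

11.103


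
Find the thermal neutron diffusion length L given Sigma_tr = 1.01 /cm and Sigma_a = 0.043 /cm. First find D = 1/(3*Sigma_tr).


D = 1 / (3 * Sigma_tr) = 1 / (3 * 1.01) = 0.3300330 cm
L = sqrt(D / Sigma_a)
L = sqrt(0.3300330 / 0.043)
L = 2.7704 cm

2.7704


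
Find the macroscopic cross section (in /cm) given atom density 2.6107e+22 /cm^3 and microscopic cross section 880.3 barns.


Sigma = N * sigma_barns * 1e-24
Sigma = 2.6107e+22 * 880.3 * 1e-24
Sigma = 22.982 /cm

22.982


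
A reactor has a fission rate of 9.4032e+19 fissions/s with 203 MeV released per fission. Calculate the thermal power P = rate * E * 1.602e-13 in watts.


P = fission_rate * E_MeV * 1.602e-13
P = 9.4032e+19 * 203 * 1.602e-13
P = 3.0580e+09 W

3.0580e+09


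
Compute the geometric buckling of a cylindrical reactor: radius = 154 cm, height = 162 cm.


B^2 = (2.405/R)^2 + (pi/H)^2
B^2 = (2.405/154)^2 + (pi/162)^2
B^2 = 6.1996e-04 /cm^2

6.1996e-04


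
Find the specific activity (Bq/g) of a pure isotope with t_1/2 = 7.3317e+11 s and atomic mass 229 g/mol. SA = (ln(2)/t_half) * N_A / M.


lambda = ln(2) / t_half = ln(2) / 7.3317e+11 = 9.454113e-13 /s
SA = lambda * N_A / M
SA = 9.454113e-13 * 6.022e23 / 229
SA = 2.4861e+09 Bq/g

2.4861e+09


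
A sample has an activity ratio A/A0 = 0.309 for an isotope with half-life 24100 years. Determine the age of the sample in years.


lambda = ln(2) / t_half = ln(2) / 24100 = 2.876129e-05 /yr
t = -ln(A/A0) / lambda
t = -ln(0.309) / 2.876129e-05
t = 40833 yr

40833


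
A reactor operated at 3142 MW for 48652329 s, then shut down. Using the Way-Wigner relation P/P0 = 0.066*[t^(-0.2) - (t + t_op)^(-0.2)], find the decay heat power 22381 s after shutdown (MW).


P/P0 = 0.066 * [t^(-0.2) - (t + t_op)^(-0.2)]
P/P0 = 0.066 * [22381^(-0.2) - (22381 + 48652329)^(-0.2)]
P/P0 = 0.066 * [0.1349038 - 0.02900944] = 0.006989028
P = 3142 * 0.006989028 = 21.960 MW

21.960


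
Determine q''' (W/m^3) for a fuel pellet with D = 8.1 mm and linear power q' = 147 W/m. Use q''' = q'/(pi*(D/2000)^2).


r = D / 2 / 1000 = 8.1 / 2 / 1000 = 0.00405 m
q''' = q' / (pi * r^2)
q''' = 147 / (pi * 0.00405^2)
q''' = 2.8527e+06 W/m^3

2.8527e+06


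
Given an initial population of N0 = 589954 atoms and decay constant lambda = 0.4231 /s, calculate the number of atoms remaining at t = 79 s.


N = N0 * exp(-lambda * t)
N = 589954 * exp(-0.4231 * 79)
N = 1.7971e-09

1.7971e-09


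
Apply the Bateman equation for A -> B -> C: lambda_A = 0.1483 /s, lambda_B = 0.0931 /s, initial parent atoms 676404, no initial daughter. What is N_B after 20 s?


N_B(t) = lambda_A * N_A0 / (lambda_B - lambda_A) * [exp(-lambda_A*t) - exp(-lambda_B*t)]
exp(-0.1483*20) = 0.05150893; exp(-0.0931*20) = 0.1553616
N_B = 0.1483 * 676404 / (0.0931 - 0.1483) * (0.05150893 - 0.1553616)
N_B = 188723

188723


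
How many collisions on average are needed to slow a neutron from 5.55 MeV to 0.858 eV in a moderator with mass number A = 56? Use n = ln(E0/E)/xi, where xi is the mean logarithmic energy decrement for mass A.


xi = 1 + (A-1)^2/(2A)*ln((A-1)/(A+1)) = 0.03529286 (for A = 56)
n = ln(E0/E) / xi
n = ln(5.55e6 / 0.858) / 0.03529286
n = ln(6.468531e+06) / 0.03529286 = 444.35

444.35


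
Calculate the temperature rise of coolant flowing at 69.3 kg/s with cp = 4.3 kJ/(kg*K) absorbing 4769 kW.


dT = Q / (m_dot * cp)
dT = 4769 / (69.3 * 4.3)
dT = 16.004 C

16.004


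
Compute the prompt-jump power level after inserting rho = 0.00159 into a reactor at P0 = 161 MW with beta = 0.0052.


P1/P0 = beta / (beta - rho)
P1/P0 = 0.0052 / (0.0052 - 0.00159) = 1.440443
P1 = 161 * 1.440443 = 231.91 MW

231.91


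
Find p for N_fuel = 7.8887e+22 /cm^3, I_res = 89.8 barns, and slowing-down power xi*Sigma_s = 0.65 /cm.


p = exp(-N * I * 1e-24 / (xi*Sigma_s))
p = exp(-7.8887e+22 * 89.8 * 1e-24 / 0.65)
p = 1.8485e-05

1.8485e-05


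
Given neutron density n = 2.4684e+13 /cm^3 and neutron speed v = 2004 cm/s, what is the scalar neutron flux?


phi = n * v
phi = 2.4684e+13 * 2004
phi = 4.9467e+16 /cm^2/s

4.9467e+16


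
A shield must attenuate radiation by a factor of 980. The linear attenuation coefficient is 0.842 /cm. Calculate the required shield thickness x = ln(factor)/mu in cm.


x = ln(factor) / mu
x = ln(980) / 0.842
x = 8.1800 cm

8.1800


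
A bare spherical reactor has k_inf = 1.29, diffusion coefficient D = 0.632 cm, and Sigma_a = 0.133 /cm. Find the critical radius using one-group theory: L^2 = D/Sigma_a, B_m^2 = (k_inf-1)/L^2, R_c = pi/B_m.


L^2 = D / Sigma_a = 0.632 / 0.133 = 4.751880 cm^2
B_m^2 = (k_inf - 1) / L^2 = (1.29 - 1) / 4.751880 = 0.06102848 /cm^2
For a bare sphere: B_g = pi/R, so R_c = pi / sqrt(B_m^2)
R_c = pi / sqrt(0.06102848) = 12.717 cm

12.717


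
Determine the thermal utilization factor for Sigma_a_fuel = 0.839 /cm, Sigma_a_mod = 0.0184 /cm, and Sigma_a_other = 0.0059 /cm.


f = Sigma_a_fuel / (Sigma_a_fuel + Sigma_a_mod + Sigma_a_other)
f = 0.839 / (0.839 + 0.0184 + 0.0059)
f = 0.97185

0.97185


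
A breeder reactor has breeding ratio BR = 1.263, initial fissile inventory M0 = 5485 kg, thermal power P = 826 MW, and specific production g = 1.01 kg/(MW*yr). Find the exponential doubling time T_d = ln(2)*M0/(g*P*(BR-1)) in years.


Breeding gain G = BR - 1 = 1.263 - 1 = 0.263
Fissile production rate = g * P * G = 1.01 * 826 * 0.263 = 219.41038 kg/yr
T_d = ln(2) * M0 / (g * P * G)
T_d = ln(2) * 5485 / 219.41038 = 17.328 yr

17.328


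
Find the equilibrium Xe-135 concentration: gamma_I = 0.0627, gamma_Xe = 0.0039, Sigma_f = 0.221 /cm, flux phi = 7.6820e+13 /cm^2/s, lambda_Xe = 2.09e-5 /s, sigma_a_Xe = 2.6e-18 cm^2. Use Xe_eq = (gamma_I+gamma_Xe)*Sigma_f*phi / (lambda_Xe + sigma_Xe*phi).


Xe_eq = (gamma_I + gamma_Xe) * Sigma_f * phi / (lambda_Xe + sigma_Xe * phi)
Numerator = (0.0627 + 0.0039) * 0.221 * 7.6820e+13 = 1.130683e+12
Denominator = 2.09e-5 + 2.6e-18 * 7.6820e+13 = 2.206320e-04
Xe_eq = 1.130683e+12 / 2.206320e-04 = 5.1247e+15 /cm^3

5.1247e+15


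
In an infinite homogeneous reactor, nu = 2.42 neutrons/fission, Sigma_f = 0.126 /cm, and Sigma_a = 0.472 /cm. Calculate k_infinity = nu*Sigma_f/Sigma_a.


k_inf = nu * Sigma_f / Sigma_a
k_inf = 2.42 * 0.126 / 0.472
k_inf = 0.64602

0.64602


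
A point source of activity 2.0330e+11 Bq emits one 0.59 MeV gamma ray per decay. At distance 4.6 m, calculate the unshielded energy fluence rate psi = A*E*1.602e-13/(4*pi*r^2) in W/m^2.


psi = A * E * 1.602e-13 / (4*pi*r^2)
psi = 2.0330e+11 * 0.59 * 1.602e-13 / (4*pi*4.6^2)
psi = 7.2265e-05 W/m^2

7.2265e-05
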